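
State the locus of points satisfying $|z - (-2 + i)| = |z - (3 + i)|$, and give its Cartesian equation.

|z - z1| = |z - z2| means z is equidistant from z1 and z2,
i.e. the perpendicular bisector of the segment from (-2, 1) to (3, 1) (midpoint (1/2, 1)).
With z = x + yi, square both sides:
(x - (-2))^2 + (y - 1)^2 = (x - 3)^2 + (y - 1)^2
The x^2 and y^2 terms cancel: 10x + 0y = 10 - 5 = 5
Simplify: x = 1/2
Locus: Perpendicular bisector of the segment from (-2, 1) to (3, 1): the line x = 1/2


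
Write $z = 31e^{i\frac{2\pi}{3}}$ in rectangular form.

a = r cos θ = 31 * -1/2 = -31/2
b = r sin θ = 31 * sqrt(3)/2 = 31*sqrt(3)/2
z = -31/2 + (31*sqrt(3)/2)i


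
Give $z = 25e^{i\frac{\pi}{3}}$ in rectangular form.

a = r cos θ = 25 * 1/2 = 25/2
b = r sin θ = 25 * sqrt(3)/2 = 25*sqrt(3)/2
z = 25/2 + (25*sqrt(3)/2)i


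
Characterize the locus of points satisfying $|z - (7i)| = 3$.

|z - z0| = r describes a circle centered at z0 with radius r
Here z0 = 7i and r = 3
Locus: Circle centered at (0, 7) with radius 3


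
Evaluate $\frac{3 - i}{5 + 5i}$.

Multiply numerator and denominator by conjugate (5 - 5i):
= (3 - i)(5 - 5i) / (5^2 + 5^2)
= (10 - 20i) / 50
Divide through by 10: (1 - 2i) / 5
= 1/5 - (2/5)i


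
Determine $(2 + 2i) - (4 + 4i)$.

(2 - 4) + (2 - 4)i = -2 - 2i


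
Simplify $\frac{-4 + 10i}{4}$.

Divisor is real, so divide each part by 4:
= -1 + (5/2)i


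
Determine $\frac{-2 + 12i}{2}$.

Divisor is real, so divide each part by 2:
= -1 + 6i


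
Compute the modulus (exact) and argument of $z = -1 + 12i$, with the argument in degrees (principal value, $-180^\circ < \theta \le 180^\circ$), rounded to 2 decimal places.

|z| = sqrt((-1)^2 + 12^2) = sqrt(145)
arg(z) = arctan(b/a) = arctan(12/-1) (quadrant-adjusted) = 94.76°


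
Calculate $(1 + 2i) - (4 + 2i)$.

(1 - 4) + (2 - 2)i = -3


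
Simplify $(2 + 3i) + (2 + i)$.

(2 + 2) + (3 + 1)i = 4 + 4i


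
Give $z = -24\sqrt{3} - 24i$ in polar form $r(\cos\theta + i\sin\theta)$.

r = |z| = sqrt(a^2 + b^2) = sqrt((-24*sqrt(3))^2 + (-24)^2) = sqrt(1728 + 576) = sqrt(2304) = 48
θ = arctan(b/a) = arctan(-24/-41.5692) (quadrant-adjusted) = 210°
z = 48(cos 210° + i sin 210°)


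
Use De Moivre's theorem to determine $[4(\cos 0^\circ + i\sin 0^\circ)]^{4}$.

By De Moivre: z^n = r^n(cos(nθ) + i sin(nθ))
= 4^4(cos(4*0°) + i sin(4*0°))
= 256(cos 0° + i sin 0°)
= 256


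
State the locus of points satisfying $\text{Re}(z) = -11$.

Re(z) = x where z = x + yi; the equation x = -11 is satisfied by all points with that x-coordinate
Locus: Vertical line x = -11


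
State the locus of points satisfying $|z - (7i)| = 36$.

|z - z0| = r describes a circle centered at z0 with radius r
Here z0 = 7i and r = 36
Locus: Circle centered at (0, 7) with radius 36


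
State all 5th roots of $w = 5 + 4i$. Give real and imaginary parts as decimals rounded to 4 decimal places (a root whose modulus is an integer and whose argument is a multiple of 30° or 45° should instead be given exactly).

|w| = sqrt(41) ≈ 6.403124, arg(w) ≈ 38.659808°
Root modulus = sqrt(41)^(1/5) ≈ 1.449701
Root arguments: θ_k = (arg(w) + 360°k)/5 for k = 0, 1, ..., 4
Compute each root as (root modulus)(cos θ_k + i sin θ_k) using full-precision intermediates, then round to 4 decimal places.
Roots: 1.4365 + 0.1950i, 0.2584 + 1.4265i, -1.2768 + 0.6866i, -1.0475 - 1.0022i, 0.6294 - 1.3059i


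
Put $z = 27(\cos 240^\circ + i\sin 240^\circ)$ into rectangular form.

a = r cos θ = 27 * -1/2 = -27/2
b = r sin θ = 27 * -sqrt(3)/2 = -27*sqrt(3)/2
z = -27/2 - (27*sqrt(3)/2)i


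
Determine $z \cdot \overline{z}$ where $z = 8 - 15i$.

z * conjugate(z) = |z|^2 = a^2 + b^2
= 8^2 + (-15)^2 = 289


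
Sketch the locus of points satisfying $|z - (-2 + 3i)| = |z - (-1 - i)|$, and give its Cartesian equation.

|z - z1| = |z - z2| means z is equidistant from z1 and z2,
i.e. the perpendicular bisector of the segment from (-2, 3) to (-1, -1) (midpoint (-3/2, 1)).
With z = x + yi, square both sides:
(x - (-2))^2 + (y - 3)^2 = (x - (-1))^2 + (y - (-1))^2
The x^2 and y^2 terms cancel: 2x + (-8)y = 2 - 13 = -11
Simplify: 2x - 8y = -11
Locus: Perpendicular bisector of the segment from (-2, 3) to (-1, -1): the line 2x - 8y = -11


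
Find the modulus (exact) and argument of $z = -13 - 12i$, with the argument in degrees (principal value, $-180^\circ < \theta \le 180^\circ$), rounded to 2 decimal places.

|z| = sqrt((-13)^2 + (-12)^2) = sqrt(313)
arg(z) = arctan(b/a) = arctan(-12/-13) (quadrant-adjusted) = -137.29°


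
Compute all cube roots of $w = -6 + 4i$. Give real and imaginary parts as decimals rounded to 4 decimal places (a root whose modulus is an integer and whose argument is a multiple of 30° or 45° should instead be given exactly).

|w| = sqrt(52) ≈ 7.211103, arg(w) ≈ 146.309932°
Root modulus = sqrt(52)^(1/3) ≈ 1.931971
Root arguments: θ_k = (arg(w) + 360°k)/3 for k = 0, 1, ..., 2
Compute each root as (root modulus)(cos θ_k + i sin θ_k) using full-precision intermediates, then round to 4 decimal places.
Roots: 1.2733 + 1.4530i, -1.8950 + 0.3762i, 0.6216 - 1.8292i


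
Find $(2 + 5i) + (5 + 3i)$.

(2 + 5) + (5 + 3)i = 7 + 8i


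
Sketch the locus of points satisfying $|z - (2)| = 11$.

|z - z0| = r describes a circle centered at z0 with radius r
Here z0 = 2 and r = 11
Locus: Circle centered at (2, 0) with radius 11


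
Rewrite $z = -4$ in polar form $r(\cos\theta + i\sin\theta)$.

r = |z| = sqrt(a^2 + b^2) = sqrt((-4)^2 + (0)^2) = sqrt(16 + 0) = sqrt(16) = 4
b = 0 and a < 0, so z lies on the negative real axis: θ = 180°
z = 4(cos 180° + i sin 180°)


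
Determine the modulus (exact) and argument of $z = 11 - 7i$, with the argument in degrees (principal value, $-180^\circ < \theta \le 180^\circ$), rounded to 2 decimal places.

|z| = sqrt(11^2 + (-7)^2) = sqrt(170)
arg(z) = arctan(b/a) = arctan(-7/11) (quadrant-adjusted) = -32.47°


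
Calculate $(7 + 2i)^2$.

(a + bi)^2 = a^2 - b^2 + 2abi
= 7^2 - 2^2 + 2*7*2i
= 45 + 28i


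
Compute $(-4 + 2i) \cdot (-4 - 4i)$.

(a1*a2 - b1*b2) + (a1*b2 + b1*a2)i
= (16 - (-8)) + (16 + (-8))i
= 24 + 8i


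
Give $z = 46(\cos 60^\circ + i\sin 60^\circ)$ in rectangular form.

a = r cos θ = 46 * 1/2 = 23
b = r sin θ = 46 * sqrt(3)/2 = 23*sqrt(3)
z = 23 + 23*sqrt(3)i


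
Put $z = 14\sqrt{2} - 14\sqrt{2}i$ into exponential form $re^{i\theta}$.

r = |z| = sqrt((14*sqrt(2))^2 + (-14*sqrt(2))^2) = sqrt(392 + 392) = sqrt(784) = 28
θ = arctan(b/a) = arctan(-19.799/19.799) (quadrant-adjusted) = -45° = -π/4
z = 28e^(-i*π/4)


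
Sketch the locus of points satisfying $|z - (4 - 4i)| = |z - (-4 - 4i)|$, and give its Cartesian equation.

|z - z1| = |z - z2| means z is equidistant from z1 and z2,
i.e. the perpendicular bisector of the segment from (4, -4) to (-4, -4) (midpoint (0, -4)).
With z = x + yi, square both sides:
(x - 4)^2 + (y - (-4))^2 = (x - (-4))^2 + (y - (-4))^2
The x^2 and y^2 terms cancel: -16x + 0y = 32 - 32 = 0
Simplify: x = 0
Locus: Perpendicular bisector of the segment from (4, -4) to (-4, -4): the line x = 0


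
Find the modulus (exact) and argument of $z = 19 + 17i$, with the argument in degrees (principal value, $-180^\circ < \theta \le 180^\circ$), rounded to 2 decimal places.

|z| = sqrt(19^2 + 17^2) = sqrt(650)
arg(z) = arctan(b/a) = arctan(17/19) (quadrant-adjusted) = 41.82°


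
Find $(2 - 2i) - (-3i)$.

(2 - 0) + (-2 - (-3))i = 2 + i


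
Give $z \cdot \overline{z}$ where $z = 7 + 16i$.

z * conjugate(z) = |z|^2 = a^2 + b^2
= 7^2 + 16^2 = 305


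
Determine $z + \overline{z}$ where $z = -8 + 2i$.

z + conjugate(z) = (a + bi) + (a - bi) = 2a
= 2 * (-8) = -16


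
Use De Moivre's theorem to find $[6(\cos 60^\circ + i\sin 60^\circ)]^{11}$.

By De Moivre: z^n = r^n(cos(nθ) + i sin(nθ))
= 6^11(cos(11*60°) + i sin(11*60°))
= 362797056(cos 300° + i sin 300°)
= 181398528 - 181398528*sqrt(3)i


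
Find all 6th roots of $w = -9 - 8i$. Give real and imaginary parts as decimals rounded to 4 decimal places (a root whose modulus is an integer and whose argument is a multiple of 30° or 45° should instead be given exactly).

|w| = sqrt(145) ≈ 12.041595, arg(w) ≈ 221.633539°
Root modulus = sqrt(145)^(1/6) ≈ 1.513959
Root arguments: θ_k = (arg(w) + 360°k)/6 for k = 0, 1, ..., 5
Compute each root as (root modulus)(cos θ_k + i sin θ_k) using full-precision intermediates, then round to 4 decimal places.
Roots: 1.2101 + 0.9098i, -0.1829 + 1.5029i, -1.3930 + 0.5930i, -1.2101 - 0.9098i, 0.1829 - 1.5029i, 1.3930 - 0.5930i


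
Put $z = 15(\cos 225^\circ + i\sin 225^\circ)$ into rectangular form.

a = r cos θ = 15 * -sqrt(2)/2 = -15*sqrt(2)/2
b = r sin θ = 15 * -sqrt(2)/2 = -15*sqrt(2)/2
z = -15*sqrt(2)/2 - (15*sqrt(2)/2)i


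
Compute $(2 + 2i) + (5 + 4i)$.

(2 + 5) + (2 + 4)i = 7 + 6i


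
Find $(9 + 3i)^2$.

(a + bi)^2 = a^2 - b^2 + 2abi
= 9^2 - 3^2 + 2*9*3i
= 72 + 54i


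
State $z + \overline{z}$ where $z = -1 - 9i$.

z + conjugate(z) = (a + bi) + (a - bi) = 2a
= 2 * (-1) = -2


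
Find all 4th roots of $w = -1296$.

|w| = 1296, arg(w) = 180°
Root modulus = 1296^(1/4) = 6
Root arguments: θ_k = (180° + 360°k)/4 for k = 0, 1, ..., 3
Roots: 3*sqrt(2) + 3*sqrt(2)i, -3*sqrt(2) + 3*sqrt(2)i, -3*sqrt(2) - 3*sqrt(2)i, 3*sqrt(2) - 3*sqrt(2)i


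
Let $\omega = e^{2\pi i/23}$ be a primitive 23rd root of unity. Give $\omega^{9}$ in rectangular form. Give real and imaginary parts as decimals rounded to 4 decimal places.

ω^9 = e^(2πi·9/23) = e^(i·18π/23)
= cos(18π/23) + i sin(18π/23)
= -0.7757 + 0.6311i


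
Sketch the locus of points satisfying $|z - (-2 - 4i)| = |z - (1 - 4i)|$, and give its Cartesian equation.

|z - z1| = |z - z2| means z is equidistant from z1 and z2,
i.e. the perpendicular bisector of the segment from (-2, -4) to (1, -4) (midpoint (-1/2, -4)).
With z = x + yi, square both sides:
(x - (-2))^2 + (y - (-4))^2 = (x - 1)^2 + (y - (-4))^2
The x^2 and y^2 terms cancel: 6x + 0y = 17 - 20 = -3
Simplify: x = -1/2
Locus: Perpendicular bisector of the segment from (-2, -4) to (1, -4): the line x = -1/2


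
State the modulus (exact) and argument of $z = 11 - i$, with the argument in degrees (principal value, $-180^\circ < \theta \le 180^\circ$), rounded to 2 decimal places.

|z| = sqrt(11^2 + (-1)^2) = sqrt(122)
arg(z) = arctan(b/a) = arctan(-1/11) (quadrant-adjusted) = -5.19°


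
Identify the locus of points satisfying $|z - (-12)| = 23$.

|z - z0| = r describes a circle centered at z0 with radius r
Here z0 = -12 and r = 23
Locus: Circle centered at (-12, 0) with radius 23


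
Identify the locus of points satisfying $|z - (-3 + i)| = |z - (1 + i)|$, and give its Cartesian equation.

|z - z1| = |z - z2| means z is equidistant from z1 and z2,
i.e. the perpendicular bisector of the segment from (-3, 1) to (1, 1) (midpoint (-1, 1)).
With z = x + yi, square both sides:
(x - (-3))^2 + (y - 1)^2 = (x - 1)^2 + (y - 1)^2
The x^2 and y^2 terms cancel: 8x + 0y = 2 - 10 = -8
Simplify: x = -1
Locus: Perpendicular bisector of the segment from (-3, 1) to (1, 1): the line x = -1


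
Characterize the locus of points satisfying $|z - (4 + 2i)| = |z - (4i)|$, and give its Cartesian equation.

|z - z1| = |z - z2| means z is equidistant from z1 and z2,
i.e. the perpendicular bisector of the segment from (4, 2) to (0, 4) (midpoint (2, 3)).
With z = x + yi, square both sides:
(x - 4)^2 + (y - 2)^2 = (x - 0)^2 + (y - 4)^2
The x^2 and y^2 terms cancel: -8x + 4y = 16 - 20 = -4
Simplify: 2x - y = 1
Locus: Perpendicular bisector of the segment from (4, 2) to (0, 4): the line 2x - y = 1


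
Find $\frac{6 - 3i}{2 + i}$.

Multiply numerator and denominator by conjugate (2 - i):
= (6 - 3i)(2 - i) / (2^2 + 1^2)
= (9 - 12i) / 5
= 9/5 - (12/5)i


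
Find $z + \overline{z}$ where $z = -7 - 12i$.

z + conjugate(z) = (a + bi) + (a - bi) = 2a
= 2 * (-7) = -14


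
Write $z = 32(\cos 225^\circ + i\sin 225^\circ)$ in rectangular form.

a = r cos θ = 32 * -sqrt(2)/2 = -16*sqrt(2)
b = r sin θ = 32 * -sqrt(2)/2 = -16*sqrt(2)
z = -16*sqrt(2) - 16*sqrt(2)i


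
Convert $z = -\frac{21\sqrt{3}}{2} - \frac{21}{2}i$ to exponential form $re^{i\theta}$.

r = |z| = sqrt((-21*sqrt(3)/2)^2 + (-21/2)^2) = sqrt(1323/4 + 441/4) = sqrt(441) = 21
θ = arctan(b/a) = arctan(-10.5/-18.1865) (quadrant-adjusted) = -150° = -5π/6
z = 21e^(-i*5π/6)


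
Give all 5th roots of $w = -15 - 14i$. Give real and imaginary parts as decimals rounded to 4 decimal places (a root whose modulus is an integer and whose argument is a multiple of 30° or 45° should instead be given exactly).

|w| = sqrt(421) ≈ 20.518285, arg(w) ≈ 223.025066°
Root modulus = sqrt(421)^(1/5) ≈ 1.829904
Root arguments: θ_k = (arg(w) + 360°k)/5 for k = 0, 1, ..., 4
Compute each root as (root modulus)(cos θ_k + i sin θ_k) using full-precision intermediates, then round to 4 decimal places.
Roots: 1.3028 + 1.2850i, -0.8195 + 1.6361i, -1.8093 - 0.2738i, -0.2987 - 1.8054i, 1.6247 - 0.8420i


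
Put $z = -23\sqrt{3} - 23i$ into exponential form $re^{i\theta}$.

r = |z| = sqrt((-23*sqrt(3))^2 + (-23)^2) = sqrt(1587 + 529) = sqrt(2116) = 46
θ = arctan(b/a) = arctan(-23/-39.8372) (quadrant-adjusted) = 210° = 7π/6
z = 46e^(i*7π/6)


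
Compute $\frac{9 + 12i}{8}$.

Divisor is real, so divide each part by 8:
= 9/8 + (3/2)i


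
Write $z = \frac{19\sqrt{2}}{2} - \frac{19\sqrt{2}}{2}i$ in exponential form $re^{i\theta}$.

r = |z| = sqrt((19*sqrt(2)/2)^2 + (-19*sqrt(2)/2)^2) = sqrt(361/2 + 361/2) = sqrt(361) = 19
θ = arctan(b/a) = arctan(-13.435/13.435) (quadrant-adjusted) = -45° = -π/4
z = 19e^(-i*π/4)


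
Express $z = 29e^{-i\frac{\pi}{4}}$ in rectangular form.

a = r cos θ = 29 * sqrt(2)/2 = 29*sqrt(2)/2
b = r sin θ = 29 * -sqrt(2)/2 = -29*sqrt(2)/2
z = 29*sqrt(2)/2 - (29*sqrt(2)/2)i


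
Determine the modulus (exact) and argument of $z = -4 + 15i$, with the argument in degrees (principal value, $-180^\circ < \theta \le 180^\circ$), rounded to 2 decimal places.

|z| = sqrt((-4)^2 + 15^2) = sqrt(241)
arg(z) = arctan(b/a) = arctan(15/-4) (quadrant-adjusted) = 104.93°


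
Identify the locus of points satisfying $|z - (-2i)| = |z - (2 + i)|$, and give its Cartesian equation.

|z - z1| = |z - z2| means z is equidistant from z1 and z2,
i.e. the perpendicular bisector of the segment from (0, -2) to (2, 1) (midpoint (1, -1/2)).
With z = x + yi, square both sides:
(x - 0)^2 + (y - (-2))^2 = (x - 2)^2 + (y - 1)^2
The x^2 and y^2 terms cancel: 4x + 6y = 5 - 4 = 1
Simplify: 4x + 6y = 1
Locus: Perpendicular bisector of the segment from (0, -2) to (2, 1): the line 4x + 6y = 1


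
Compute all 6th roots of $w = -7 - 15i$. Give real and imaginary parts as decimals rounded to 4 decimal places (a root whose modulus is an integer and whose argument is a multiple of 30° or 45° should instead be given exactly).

|w| = sqrt(274) ≈ 16.552945, arg(w) ≈ 244.983107°
Root modulus = sqrt(274)^(1/6) ≈ 1.596415
Root arguments: θ_k = (arg(w) + 360°k)/6 for k = 0, 1, ..., 5
Compute each root as (root modulus)(cos θ_k + i sin θ_k) using full-precision intermediates, then round to 4 decimal places.
Roots: 1.2079 + 1.0438i, -0.3000 + 1.5680i, -1.5079 + 0.5242i, -1.2079 - 1.0438i, 0.3000 - 1.5680i, 1.5079 - 0.5242i


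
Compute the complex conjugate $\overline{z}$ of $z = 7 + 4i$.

If z = a + bi, then conjugate(z) = a - bi
conjugate(7 + 4i) = 7 - 4i


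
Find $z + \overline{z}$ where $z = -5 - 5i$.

z + conjugate(z) = (a + bi) + (a - bi) = 2a
= 2 * (-5) = -10


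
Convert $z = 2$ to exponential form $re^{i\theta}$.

r = |z| = sqrt((2)^2 + (0)^2) = sqrt(4 + 0) = sqrt(4) = 2
b = 0 and a > 0, so z lies on the positive real axis: θ = 0
z = 2e^(i*0) = 2


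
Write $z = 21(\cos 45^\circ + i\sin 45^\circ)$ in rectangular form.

a = r cos θ = 21 * sqrt(2)/2 = 21*sqrt(2)/2
b = r sin θ = 21 * sqrt(2)/2 = 21*sqrt(2)/2
z = 21*sqrt(2)/2 + (21*sqrt(2)/2)i


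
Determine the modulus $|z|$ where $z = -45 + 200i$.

|z| = sqrt(a^2 + b^2) = sqrt((-45)^2 + 200^2) = sqrt(42025) = 205


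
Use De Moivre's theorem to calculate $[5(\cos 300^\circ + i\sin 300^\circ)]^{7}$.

By De Moivre: z^n = r^n(cos(nθ) + i sin(nθ))
= 5^7(cos(7*300°) + i sin(7*300°))
= 78125(cos 300° + i sin 300°)
= 78125/2 - (78125*sqrt(3)/2)i


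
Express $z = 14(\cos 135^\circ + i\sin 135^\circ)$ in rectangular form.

a = r cos θ = 14 * -sqrt(2)/2 = -7*sqrt(2)
b = r sin θ = 14 * sqrt(2)/2 = 7*sqrt(2)
z = -7*sqrt(2) + 7*sqrt(2)i


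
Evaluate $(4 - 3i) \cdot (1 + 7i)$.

(a1*a2 - b1*b2) + (a1*b2 + b1*a2)i
= (4 - (-21)) + (28 + (-3))i
= 25 + 25i


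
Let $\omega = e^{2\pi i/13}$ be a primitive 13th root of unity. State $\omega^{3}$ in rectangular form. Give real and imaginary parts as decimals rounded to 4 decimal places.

ω^3 = e^(2πi·3/13) = e^(i·6π/13)
= cos(6π/13) + i sin(6π/13)
= 0.1205 + 0.9927i


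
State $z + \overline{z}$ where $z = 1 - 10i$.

z + conjugate(z) = (a + bi) + (a - bi) = 2a
= 2 * 1 = 2


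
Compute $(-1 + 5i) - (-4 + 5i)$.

(-1 - (-4)) + (5 - 5)i = 3


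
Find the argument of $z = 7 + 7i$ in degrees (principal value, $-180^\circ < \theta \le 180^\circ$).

θ = arctan(b/a) = arctan(7/7) (quadrant-adjusted) = 45°


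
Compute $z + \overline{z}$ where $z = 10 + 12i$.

z + conjugate(z) = (a + bi) + (a - bi) = 2a
= 2 * 10 = 20


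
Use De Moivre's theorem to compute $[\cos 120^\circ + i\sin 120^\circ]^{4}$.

By De Moivre: z^n = r^n(cos(nθ) + i sin(nθ))
= 1^4(cos(4*120°) + i sin(4*120°))
= 1(cos 120° + i sin 120°)
= -1/2 + (sqrt(3)/2)i


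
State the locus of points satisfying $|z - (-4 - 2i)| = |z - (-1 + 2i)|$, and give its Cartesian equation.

|z - z1| = |z - z2| means z is equidistant from z1 and z2,
i.e. the perpendicular bisector of the segment from (-4, -2) to (-1, 2) (midpoint (-5/2, 0)).
With z = x + yi, square both sides:
(x - (-4))^2 + (y - (-2))^2 = (x - (-1))^2 + (y - 2)^2
The x^2 and y^2 terms cancel: 6x + 8y = 5 - 20 = -15
Simplify: 6x + 8y = -15
Locus: Perpendicular bisector of the segment from (-4, -2) to (-1, 2): the line 6x + 8y = -15


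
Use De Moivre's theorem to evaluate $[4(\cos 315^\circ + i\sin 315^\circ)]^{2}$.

By De Moivre: z^n = r^n(cos(nθ) + i sin(nθ))
= 4^2(cos(2*315°) + i sin(2*315°))
= 16(cos 270° + i sin 270°)
= -16i


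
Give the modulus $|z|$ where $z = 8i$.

|z| = sqrt(a^2 + b^2) = sqrt(0^2 + 8^2) = sqrt(64) = 8


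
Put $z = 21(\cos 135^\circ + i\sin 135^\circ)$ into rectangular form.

a = r cos θ = 21 * -sqrt(2)/2 = -21*sqrt(2)/2
b = r sin θ = 21 * sqrt(2)/2 = 21*sqrt(2)/2
z = -21*sqrt(2)/2 + (21*sqrt(2)/2)i


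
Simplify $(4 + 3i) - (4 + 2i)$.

(4 - 4) + (3 - 2)i = i


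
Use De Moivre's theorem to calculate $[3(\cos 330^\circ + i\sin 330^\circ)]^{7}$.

By De Moivre: z^n = r^n(cos(nθ) + i sin(nθ))
= 3^7(cos(7*330°) + i sin(7*330°))
= 2187(cos 150° + i sin 150°)
= -2187*sqrt(3)/2 + (2187/2)i


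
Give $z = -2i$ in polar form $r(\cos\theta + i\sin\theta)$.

r = |z| = sqrt(a^2 + b^2) = sqrt((0)^2 + (-2)^2) = sqrt(0 + 4) = sqrt(4) = 2
a = 0 and b < 0, so z lies on the negative imaginary axis: θ = 270°
z = 2(cos 270° + i sin 270°)


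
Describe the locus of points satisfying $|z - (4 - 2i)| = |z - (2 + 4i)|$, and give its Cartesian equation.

|z - z1| = |z - z2| means z is equidistant from z1 and z2,
i.e. the perpendicular bisector of the segment from (4, -2) to (2, 4) (midpoint (3, 1)).
With z = x + yi, square both sides:
(x - 4)^2 + (y - (-2))^2 = (x - 2)^2 + (y - 4)^2
The x^2 and y^2 terms cancel: -4x + 12y = 20 - 20 = 0
Simplify: x - 3y = 0
Locus: Perpendicular bisector of the segment from (4, -2) to (2, 4): the line x - 3y = 0


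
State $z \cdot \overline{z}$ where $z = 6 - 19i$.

z * conjugate(z) = |z|^2 = a^2 + b^2
= 6^2 + (-19)^2 = 397


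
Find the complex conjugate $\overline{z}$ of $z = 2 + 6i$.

If z = a + bi, then conjugate(z) = a - bi
conjugate(2 + 6i) = 2 - 6i


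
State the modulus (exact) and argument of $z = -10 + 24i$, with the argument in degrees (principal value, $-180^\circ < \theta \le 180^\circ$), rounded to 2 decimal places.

|z| = sqrt((-10)^2 + 24^2) = 26
arg(z) = arctan(b/a) = arctan(24/-10) (quadrant-adjusted) = 112.62°


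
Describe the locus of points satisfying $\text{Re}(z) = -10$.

Re(z) = x where z = x + yi; the equation x = -10 is satisfied by all points with that x-coordinate
Locus: Vertical line x = -10


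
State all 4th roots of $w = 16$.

|w| = 16, arg(w) = 0°
Root modulus = 16^(1/4) = 2
Root arguments: θ_k = (0° + 360°k)/4 for k = 0, 1, ..., 3
Roots: 2, 2i, -2, -2i


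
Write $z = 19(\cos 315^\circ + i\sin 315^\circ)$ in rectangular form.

a = r cos θ = 19 * sqrt(2)/2 = 19*sqrt(2)/2
b = r sin θ = 19 * -sqrt(2)/2 = -19*sqrt(2)/2
z = 19*sqrt(2)/2 - (19*sqrt(2)/2)i


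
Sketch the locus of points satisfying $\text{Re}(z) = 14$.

Re(z) = x where z = x + yi; the equation x = 14 is satisfied by all points with that x-coordinate
Locus: Vertical line x = 14


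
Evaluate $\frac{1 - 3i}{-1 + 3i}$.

Multiply numerator and denominator by conjugate (-1 - 3i):
= (1 - 3i)(-1 - 3i) / ((-1)^2 + 3^2)
= (-10) / 10
= -1


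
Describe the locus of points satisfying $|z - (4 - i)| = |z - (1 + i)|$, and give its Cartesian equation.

|z - z1| = |z - z2| means z is equidistant from z1 and z2,
i.e. the perpendicular bisector of the segment from (4, -1) to (1, 1) (midpoint (5/2, 0)).
With z = x + yi, square both sides:
(x - 4)^2 + (y - (-1))^2 = (x - 1)^2 + (y - 1)^2
The x^2 and y^2 terms cancel: -6x + 4y = 2 - 17 = -15
Simplify: 6x - 4y = 15
Locus: Perpendicular bisector of the segment from (4, -1) to (1, 1): the line 6x - 4y = 15


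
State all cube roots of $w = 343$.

|w| = 343, arg(w) = 0°
Root modulus = 343^(1/3) = 7
Root arguments: θ_k = (0° + 360°k)/3 for k = 0, 1, ..., 2
Roots: 7, -7/2 + (7*sqrt(3)/2)i, -7/2 - (7*sqrt(3)/2)i


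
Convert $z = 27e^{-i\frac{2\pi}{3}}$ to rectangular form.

a = r cos θ = 27 * -1/2 = -27/2
b = r sin θ = 27 * -sqrt(3)/2 = -27*sqrt(3)/2
z = -27/2 - (27*sqrt(3)/2)i


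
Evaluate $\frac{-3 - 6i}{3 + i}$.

Multiply numerator and denominator by conjugate (3 - i):
= (-3 - 6i)(3 - i) / (3^2 + 1^2)
= (-15 - 15i) / 10
Divide through by 5: (-3 - 3i) / 2
= -3/2 - (3/2)i


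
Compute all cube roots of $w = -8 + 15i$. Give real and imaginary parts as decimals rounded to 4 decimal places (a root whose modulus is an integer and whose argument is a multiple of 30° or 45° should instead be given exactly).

|w| = 17, arg(w) ≈ 118.072487°
Root modulus = 17^(1/3) ≈ 2.571282
Root arguments: θ_k = (arg(w) + 360°k)/3 for k = 0, 1, ..., 2
Compute each root as (root modulus)(cos θ_k + i sin θ_k) using full-precision intermediates, then round to 4 decimal places.
Roots: 1.9881 + 1.6306i, -2.4062 + 0.9065i, 0.4181 - 2.5371i


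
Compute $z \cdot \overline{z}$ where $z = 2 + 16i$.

z * conjugate(z) = |z|^2 = a^2 + b^2
= 2^2 + 16^2 = 260


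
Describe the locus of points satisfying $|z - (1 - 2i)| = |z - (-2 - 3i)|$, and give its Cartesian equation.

|z - z1| = |z - z2| means z is equidistant from z1 and z2,
i.e. the perpendicular bisector of the segment from (1, -2) to (-2, -3) (midpoint (-1/2, -5/2)).
With z = x + yi, square both sides:
(x - 1)^2 + (y - (-2))^2 = (x - (-2))^2 + (y - (-3))^2
The x^2 and y^2 terms cancel: -6x + (-2)y = 13 - 5 = 8
Simplify: 3x + y = -4
Locus: Perpendicular bisector of the segment from (1, -2) to (-2, -3): the line 3x + y = -4


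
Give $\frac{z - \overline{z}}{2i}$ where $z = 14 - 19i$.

z - conjugate(z) = 2bi
(z - conjugate(z))/(2i) = 2bi/(2i) = b = -19


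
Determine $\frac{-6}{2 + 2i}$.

Multiply numerator and denominator by conjugate (2 - 2i):
= (-6)(2 - 2i) / (2^2 + 2^2)
= (-12 + 12i) / 8
Divide through by 4: (-3 + 3i) / 2
= -3/2 + (3/2)i


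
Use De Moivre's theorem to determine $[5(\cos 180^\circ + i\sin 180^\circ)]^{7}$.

By De Moivre: z^n = r^n(cos(nθ) + i sin(nθ))
= 5^7(cos(7*180°) + i sin(7*180°))
= 78125(cos 180° + i sin 180°)
= -78125


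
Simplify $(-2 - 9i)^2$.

(a + bi)^2 = a^2 - b^2 + 2abi
= (-2)^2 - (-9)^2 + 2*(-2)*(-9)i
= -77 + 36i


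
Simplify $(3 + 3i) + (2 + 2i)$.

(3 + 2) + (3 + 2)i = 5 + 5i


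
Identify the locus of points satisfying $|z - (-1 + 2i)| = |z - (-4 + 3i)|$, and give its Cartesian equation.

|z - z1| = |z - z2| means z is equidistant from z1 and z2,
i.e. the perpendicular bisector of the segment from (-1, 2) to (-4, 3) (midpoint (-5/2, 5/2)).
With z = x + yi, square both sides:
(x - (-1))^2 + (y - 2)^2 = (x - (-4))^2 + (y - 3)^2
The x^2 and y^2 terms cancel: -6x + 2y = 25 - 5 = 20
Simplify: 3x - y = -10
Locus: Perpendicular bisector of the segment from (-1, 2) to (-4, 3): the line 3x - y = -10


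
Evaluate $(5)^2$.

(a + bi)^2 = a^2 - b^2 + 2abi
= 5^2 - 0^2 + 2*5*0i
= 25


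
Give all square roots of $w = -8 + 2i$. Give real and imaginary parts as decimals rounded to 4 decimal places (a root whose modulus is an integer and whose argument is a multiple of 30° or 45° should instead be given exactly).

|w| = sqrt(68) ≈ 8.246211, arg(w) ≈ 165.963757°
Root modulus = sqrt(68)^(1/2) ≈ 2.871622
Root arguments: θ_k = (arg(w) + 360°k)/2 for k = 0, 1, ..., 1
Compute each root as (root modulus)(cos θ_k + i sin θ_k) using full-precision intermediates, then round to 4 decimal places.
Roots: 0.3509 + 2.8501i, -0.3509 - 2.8501i


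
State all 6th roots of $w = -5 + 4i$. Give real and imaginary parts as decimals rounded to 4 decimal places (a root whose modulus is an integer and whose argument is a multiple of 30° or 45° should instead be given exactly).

|w| = sqrt(41) ≈ 6.403124, arg(w) ≈ 141.340192°
Root modulus = sqrt(41)^(1/6) ≈ 1.362695
Root arguments: θ_k = (arg(w) + 360°k)/6 for k = 0, 1, ..., 5
Compute each root as (root modulus)(cos θ_k + i sin θ_k) using full-precision intermediates, then round to 4 decimal places.
Roots: 1.2491 + 0.5446i, 0.1529 + 1.3541i, -1.0962 + 0.8095i, -1.2491 - 0.5446i, -0.1529 - 1.3541i, 1.0962 - 0.8095i


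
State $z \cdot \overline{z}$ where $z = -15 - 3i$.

z * conjugate(z) = |z|^2 = a^2 + b^2
= (-15)^2 + (-3)^2 = 234


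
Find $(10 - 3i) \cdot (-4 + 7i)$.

(a1*a2 - b1*b2) + (a1*b2 + b1*a2)i
= (-40 - (-21)) + (70 + 12)i
= -19 + 82i


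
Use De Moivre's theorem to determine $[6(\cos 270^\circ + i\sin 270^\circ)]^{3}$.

By De Moivre: z^n = r^n(cos(nθ) + i sin(nθ))
= 6^3(cos(3*270°) + i sin(3*270°))
= 216(cos 90° + i sin 90°)
= 216i


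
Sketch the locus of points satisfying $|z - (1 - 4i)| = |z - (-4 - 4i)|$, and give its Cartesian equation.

|z - z1| = |z - z2| means z is equidistant from z1 and z2,
i.e. the perpendicular bisector of the segment from (1, -4) to (-4, -4) (midpoint (-3/2, -4)).
With z = x + yi, square both sides:
(x - 1)^2 + (y - (-4))^2 = (x - (-4))^2 + (y - (-4))^2
The x^2 and y^2 terms cancel: -10x + 0y = 32 - 17 = 15
Simplify: x = -3/2
Locus: Perpendicular bisector of the segment from (1, -4) to (-4, -4): the line x = -3/2


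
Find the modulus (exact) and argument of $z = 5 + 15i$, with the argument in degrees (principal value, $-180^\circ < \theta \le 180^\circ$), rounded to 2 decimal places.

|z| = sqrt(5^2 + 15^2) = sqrt(250)
arg(z) = arctan(b/a) = arctan(15/5) (quadrant-adjusted) = 71.57°


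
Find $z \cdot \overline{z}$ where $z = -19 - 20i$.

z * conjugate(z) = |z|^2 = a^2 + b^2
= (-19)^2 + (-20)^2 = 761


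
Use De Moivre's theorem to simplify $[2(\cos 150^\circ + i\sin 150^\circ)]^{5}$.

By De Moivre: z^n = r^n(cos(nθ) + i sin(nθ))
= 2^5(cos(5*150°) + i sin(5*150°))
= 32(cos 30° + i sin 30°)
= 16*sqrt(3) + 16i


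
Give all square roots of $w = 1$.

|w| = 1, arg(w) = 0°
Root modulus = 1^(1/2) = 1
Root arguments: θ_k = (0° + 360°k)/2 for k = 0, 1, ..., 1
Roots: 1, -1


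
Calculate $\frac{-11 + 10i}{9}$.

Divisor is real, so divide each part by 9:
= -11/9 + (10/9)i


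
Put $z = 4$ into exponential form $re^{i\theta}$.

r = |z| = sqrt((4)^2 + (0)^2) = sqrt(16 + 0) = sqrt(16) = 4
b = 0 and a > 0, so z lies on the positive real axis: θ = 0
z = 4e^(i*0) = 4


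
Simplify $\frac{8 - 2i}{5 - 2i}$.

Multiply numerator and denominator by conjugate (5 + 2i):
= (8 - 2i)(5 + 2i) / (5^2 + (-2)^2)
= (44 + 6i) / 29
= 44/29 + (6/29)i


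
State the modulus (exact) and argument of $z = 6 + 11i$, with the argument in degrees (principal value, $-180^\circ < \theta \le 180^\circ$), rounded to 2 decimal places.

|z| = sqrt(6^2 + 11^2) = sqrt(157)
arg(z) = arctan(b/a) = arctan(11/6) (quadrant-adjusted) = 61.39°


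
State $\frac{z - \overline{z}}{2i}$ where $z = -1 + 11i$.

z - conjugate(z) = 2bi
(z - conjugate(z))/(2i) = 2bi/(2i) = b = 11


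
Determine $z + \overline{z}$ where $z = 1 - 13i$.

z + conjugate(z) = (a + bi) + (a - bi) = 2a
= 2 * 1 = 2


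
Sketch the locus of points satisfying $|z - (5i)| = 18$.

|z - z0| = r describes a circle centered at z0 with radius r
Here z0 = 5i and r = 18
Locus: Circle centered at (0, 5) with radius 18


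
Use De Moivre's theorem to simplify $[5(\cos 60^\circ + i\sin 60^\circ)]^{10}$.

By De Moivre: z^n = r^n(cos(nθ) + i sin(nθ))
= 5^10(cos(10*60°) + i sin(10*60°))
= 9765625(cos 240° + i sin 240°)
= -9765625/2 - (9765625*sqrt(3)/2)i


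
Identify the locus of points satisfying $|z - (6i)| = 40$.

|z - z0| = r describes a circle centered at z0 with radius r
Here z0 = 6i and r = 40
Locus: Circle centered at (0, 6) with radius 40


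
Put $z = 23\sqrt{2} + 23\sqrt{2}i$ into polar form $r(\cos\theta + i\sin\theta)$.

r = |z| = sqrt(a^2 + b^2) = sqrt((23*sqrt(2))^2 + (23*sqrt(2))^2) = sqrt(1058 + 1058) = sqrt(2116) = 46
θ = arctan(b/a) = arctan(32.5269/32.5269) (quadrant-adjusted) = 45°
z = 46(cos 45° + i sin 45°)


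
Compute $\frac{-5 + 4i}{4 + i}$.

Multiply numerator and denominator by conjugate (4 - i):
= (-5 + 4i)(4 - i) / (4^2 + 1^2)
= (-16 + 21i) / 17
= -16/17 + (21/17)i


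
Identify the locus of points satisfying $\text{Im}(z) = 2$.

Im(z) = y where z = x + yi; the equation y = 2 is satisfied by all points with that y-coordinate
Locus: Horizontal line y = 2


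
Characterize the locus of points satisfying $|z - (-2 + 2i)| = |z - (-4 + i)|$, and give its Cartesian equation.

|z - z1| = |z - z2| means z is equidistant from z1 and z2,
i.e. the perpendicular bisector of the segment from (-2, 2) to (-4, 1) (midpoint (-3, 3/2)).
With z = x + yi, square both sides:
(x - (-2))^2 + (y - 2)^2 = (x - (-4))^2 + (y - 1)^2
The x^2 and y^2 terms cancel: -4x + (-2)y = 17 - 8 = 9
Simplify: 4x + 2y = -9
Locus: Perpendicular bisector of the segment from (-2, 2) to (-4, 1): the line 4x + 2y = -9


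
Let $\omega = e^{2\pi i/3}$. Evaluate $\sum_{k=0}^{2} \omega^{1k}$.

Let ζ = ω^1 = e^(2πi·1/3). Since 3 ∤ 1, ζ ≠ 1.
Sum = Σ_{k=0}^{2} ζ^k = (ζ^3 - 1)/(ζ - 1) = (ω^{1·3} - 1)/(ζ - 1) = (1 - 1)/(ζ - 1) = 0


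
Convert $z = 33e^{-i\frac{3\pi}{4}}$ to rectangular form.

a = r cos θ = 33 * -sqrt(2)/2 = -33*sqrt(2)/2
b = r sin θ = 33 * -sqrt(2)/2 = -33*sqrt(2)/2
z = -33*sqrt(2)/2 - (33*sqrt(2)/2)i


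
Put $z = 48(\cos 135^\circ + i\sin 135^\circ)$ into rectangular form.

a = r cos θ = 48 * -sqrt(2)/2 = -24*sqrt(2)
b = r sin θ = 48 * sqrt(2)/2 = 24*sqrt(2)
z = -24*sqrt(2) + 24*sqrt(2)i


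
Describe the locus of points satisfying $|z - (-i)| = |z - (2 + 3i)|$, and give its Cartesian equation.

|z - z1| = |z - z2| means z is equidistant from z1 and z2,
i.e. the perpendicular bisector of the segment from (0, -1) to (2, 3) (midpoint (1, 1)).
With z = x + yi, square both sides:
(x - 0)^2 + (y - (-1))^2 = (x - 2)^2 + (y - 3)^2
The x^2 and y^2 terms cancel: 4x + 8y = 13 - 1 = 12
Simplify: x + 2y = 3
Locus: Perpendicular bisector of the segment from (0, -1) to (2, 3): the line x + 2y = 3


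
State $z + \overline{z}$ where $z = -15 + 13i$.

z + conjugate(z) = (a + bi) + (a - bi) = 2a
= 2 * (-15) = -30


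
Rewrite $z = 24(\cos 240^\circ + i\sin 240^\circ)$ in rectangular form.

a = r cos θ = 24 * -1/2 = -12
b = r sin θ = 24 * -sqrt(3)/2 = -12*sqrt(3)
z = -12 - 12*sqrt(3)i


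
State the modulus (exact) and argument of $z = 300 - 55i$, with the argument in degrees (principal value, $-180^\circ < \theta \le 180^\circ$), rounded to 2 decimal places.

|z| = sqrt(300^2 + (-55)^2) = 305
arg(z) = arctan(b/a) = arctan(-55/300) (quadrant-adjusted) = -10.39°


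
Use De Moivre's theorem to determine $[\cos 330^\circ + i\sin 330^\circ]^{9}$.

By De Moivre: z^n = r^n(cos(nθ) + i sin(nθ))
= 1^9(cos(9*330°) + i sin(9*330°))
= 1(cos 90° + i sin 90°)
= i


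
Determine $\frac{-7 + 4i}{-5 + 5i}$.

Multiply numerator and denominator by conjugate (-5 - 5i):
= (-7 + 4i)(-5 - 5i) / ((-5)^2 + 5^2)
= (55 + 15i) / 50
Divide through by 5: (11 + 3i) / 10
= 11/10 + (3/10)i


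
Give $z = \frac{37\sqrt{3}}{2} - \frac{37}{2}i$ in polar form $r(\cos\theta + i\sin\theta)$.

r = |z| = sqrt(a^2 + b^2) = sqrt((37*sqrt(3)/2)^2 + (-37/2)^2) = sqrt(4107/4 + 1369/4) = sqrt(1369) = 37
θ = arctan(b/a) = arctan(-18.5/32.0429) (quadrant-adjusted) = 330°
z = 37(cos 330° + i sin 330°)


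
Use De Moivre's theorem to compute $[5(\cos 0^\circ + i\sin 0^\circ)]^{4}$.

By De Moivre: z^n = r^n(cos(nθ) + i sin(nθ))
= 5^4(cos(4*0°) + i sin(4*0°))
= 625(cos 0° + i sin 0°)
= 625


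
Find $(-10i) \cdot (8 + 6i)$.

(a1*a2 - b1*b2) + (a1*b2 + b1*a2)i
= (0 - (-60)) + (0 + (-80))i
= 60 - 80i


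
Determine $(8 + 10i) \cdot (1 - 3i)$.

(a1*a2 - b1*b2) + (a1*b2 + b1*a2)i
= (8 - (-30)) + (-24 + 10)i
= 38 - 14i


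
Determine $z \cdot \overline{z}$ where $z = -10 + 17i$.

z * conjugate(z) = |z|^2 = a^2 + b^2
= (-10)^2 + 17^2 = 389


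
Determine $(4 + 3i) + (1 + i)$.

(4 + 1) + (3 + 1)i = 5 + 4i


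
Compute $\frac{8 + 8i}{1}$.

Divisor is real, so divide each part by 1:
= 8 + 8i


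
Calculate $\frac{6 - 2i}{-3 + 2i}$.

Multiply numerator and denominator by conjugate (-3 - 2i):
= (6 - 2i)(-3 - 2i) / ((-3)^2 + 2^2)
= (-22 - 6i) / 13
= -22/13 - (6/13)i


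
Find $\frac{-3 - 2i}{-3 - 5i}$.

Multiply numerator and denominator by conjugate (-3 + 5i):
= (-3 - 2i)(-3 + 5i) / ((-3)^2 + (-5)^2)
= (19 - 9i) / 34
= 19/34 - (9/34)i


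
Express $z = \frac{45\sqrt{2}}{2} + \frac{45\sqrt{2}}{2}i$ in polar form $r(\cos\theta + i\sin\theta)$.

r = |z| = sqrt(a^2 + b^2) = sqrt((45*sqrt(2)/2)^2 + (45*sqrt(2)/2)^2) = sqrt(2025/2 + 2025/2) = sqrt(2025) = 45
θ = arctan(b/a) = arctan(31.8198/31.8198) (quadrant-adjusted) = 45°
z = 45(cos 45° + i sin 45°)


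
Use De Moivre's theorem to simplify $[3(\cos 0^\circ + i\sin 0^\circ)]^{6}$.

By De Moivre: z^n = r^n(cos(nθ) + i sin(nθ))
= 3^6(cos(6*0°) + i sin(6*0°))
= 729(cos 0° + i sin 0°)
= 729


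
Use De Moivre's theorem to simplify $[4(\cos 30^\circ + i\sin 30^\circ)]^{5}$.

By De Moivre: z^n = r^n(cos(nθ) + i sin(nθ))
= 4^5(cos(5*30°) + i sin(5*30°))
= 1024(cos 150° + i sin 150°)
= -512*sqrt(3) + 512i


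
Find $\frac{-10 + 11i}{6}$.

Divisor is real, so divide each part by 6:
= -5/3 + (11/6)i


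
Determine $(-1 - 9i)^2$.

(a + bi)^2 = a^2 - b^2 + 2abi
= (-1)^2 - (-9)^2 + 2*(-1)*(-9)i
= -80 + 18i


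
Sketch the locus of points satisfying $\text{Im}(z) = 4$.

Im(z) = y where z = x + yi; the equation y = 4 is satisfied by all points with that y-coordinate
Locus: Horizontal line y = 4


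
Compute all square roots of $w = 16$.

|w| = 16, arg(w) = 0°
Root modulus = 16^(1/2) = 4
Root arguments: θ_k = (0° + 360°k)/2 for k = 0, 1, ..., 1
Roots: 4, -4


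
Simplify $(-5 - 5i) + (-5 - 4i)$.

(-5 + (-5)) + (-5 + (-4))i = -10 - 9i


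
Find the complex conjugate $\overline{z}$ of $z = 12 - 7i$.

If z = a + bi, then conjugate(z) = a - bi
conjugate(12 - 7i) = 12 + 7i


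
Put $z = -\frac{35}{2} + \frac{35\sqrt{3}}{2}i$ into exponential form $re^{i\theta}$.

r = |z| = sqrt((-35/2)^2 + (35*sqrt(3)/2)^2) = sqrt(1225/4 + 3675/4) = sqrt(1225) = 35
θ = arctan(b/a) = arctan(30.3109/-17.5) (quadrant-adjusted) = 120° = 2π/3
z = 35e^(i*2π/3)


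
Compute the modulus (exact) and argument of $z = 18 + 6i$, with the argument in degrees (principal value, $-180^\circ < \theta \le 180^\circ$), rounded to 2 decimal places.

|z| = sqrt(18^2 + 6^2) = sqrt(360)
arg(z) = arctan(b/a) = arctan(6/18) (quadrant-adjusted) = 18.43°


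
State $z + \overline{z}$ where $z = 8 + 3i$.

z + conjugate(z) = (a + bi) + (a - bi) = 2a
= 2 * 8 = 16


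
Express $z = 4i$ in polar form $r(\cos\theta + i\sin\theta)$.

r = |z| = sqrt(a^2 + b^2) = sqrt((0)^2 + (4)^2) = sqrt(0 + 16) = sqrt(16) = 4
a = 0 and b > 0, so z lies on the positive imaginary axis: θ = 90°
z = 4(cos 90° + i sin 90°)


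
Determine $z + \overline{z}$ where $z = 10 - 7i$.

z + conjugate(z) = (a + bi) + (a - bi) = 2a
= 2 * 10 = 20


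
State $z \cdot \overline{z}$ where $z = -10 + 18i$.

z * conjugate(z) = |z|^2 = a^2 + b^2
= (-10)^2 + 18^2 = 424


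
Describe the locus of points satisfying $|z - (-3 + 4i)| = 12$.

|z - z0| = r describes a circle centered at z0 with radius r
Here z0 = -3 + 4i and r = 12
Locus: Circle centered at (-3, 4) with radius 12


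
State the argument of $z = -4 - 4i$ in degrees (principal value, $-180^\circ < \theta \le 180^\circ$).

θ = arctan(b/a) = arctan(-4/-4) (quadrant-adjusted) = -135°


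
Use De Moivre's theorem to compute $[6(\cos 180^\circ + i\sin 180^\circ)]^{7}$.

By De Moivre: z^n = r^n(cos(nθ) + i sin(nθ))
= 6^7(cos(7*180°) + i sin(7*180°))
= 279936(cos 180° + i sin 180°)
= -279936


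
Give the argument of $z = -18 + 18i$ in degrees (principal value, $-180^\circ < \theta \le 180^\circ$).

θ = arctan(b/a) = arctan(18/-18) (quadrant-adjusted) = 135°


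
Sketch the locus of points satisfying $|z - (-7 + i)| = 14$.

|z - z0| = r describes a circle centered at z0 with radius r
Here z0 = -7 + i and r = 14
Locus: Circle centered at (-7, 1) with radius 14


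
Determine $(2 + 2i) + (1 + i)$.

(2 + 1) + (2 + 1)i = 3 + 3i


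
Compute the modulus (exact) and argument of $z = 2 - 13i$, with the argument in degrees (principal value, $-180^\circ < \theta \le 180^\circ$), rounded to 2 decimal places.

|z| = sqrt(2^2 + (-13)^2) = sqrt(173)
arg(z) = arctan(b/a) = arctan(-13/2) (quadrant-adjusted) = -81.25°


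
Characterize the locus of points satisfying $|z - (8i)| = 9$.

|z - z0| = r describes a circle centered at z0 with radius r
Here z0 = 8i and r = 9
Locus: Circle centered at (0, 8) with radius 9


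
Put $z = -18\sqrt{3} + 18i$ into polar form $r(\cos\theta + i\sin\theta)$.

r = |z| = sqrt(a^2 + b^2) = sqrt((-18*sqrt(3))^2 + (18)^2) = sqrt(972 + 324) = sqrt(1296) = 36
θ = arctan(b/a) = arctan(18/-31.1769) (quadrant-adjusted) = 150°
z = 36(cos 150° + i sin 150°)


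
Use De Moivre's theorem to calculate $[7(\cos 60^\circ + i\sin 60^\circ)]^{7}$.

By De Moivre: z^n = r^n(cos(nθ) + i sin(nθ))
= 7^7(cos(7*60°) + i sin(7*60°))
= 823543(cos 60° + i sin 60°)
= 823543/2 + (823543*sqrt(3)/2)i


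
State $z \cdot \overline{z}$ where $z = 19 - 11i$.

z * conjugate(z) = |z|^2 = a^2 + b^2
= 19^2 + (-11)^2 = 482


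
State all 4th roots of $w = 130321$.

|w| = 130321, arg(w) = 0°
Root modulus = 130321^(1/4) = 19
Root arguments: θ_k = (0° + 360°k)/4 for k = 0, 1, ..., 3
Roots: 19, 19i, -19, -19i


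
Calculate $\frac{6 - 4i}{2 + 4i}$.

Multiply numerator and denominator by conjugate (2 - 4i):
= (6 - 4i)(2 - 4i) / (2^2 + 4^2)
= (-4 - 32i) / 20
Divide through by 4: (-1 - 8i) / 5
= -1/5 - (8/5)i
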